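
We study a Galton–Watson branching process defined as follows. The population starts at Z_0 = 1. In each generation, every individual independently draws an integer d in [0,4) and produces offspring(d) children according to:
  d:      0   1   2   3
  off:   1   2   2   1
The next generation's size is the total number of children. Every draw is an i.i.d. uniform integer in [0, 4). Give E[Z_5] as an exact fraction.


Outcome values over d=0..3: [1, 2, 2, 1]
Σy = 6, Σy² = 10, M = 4
μ = 6/4 = 3/2,  σ² = 10/4 − (3/2)² = 1/4
E[Z_0] = 1
E[Z_1] = 3/2·E[Z_0] = 3/2
E[Z_2] = 3/2·E[Z_1] = 9/4
E[Z_3] = 3/2·E[Z_2] = 27/8
E[Z_4] = 3/2·E[Z_3] = 81/16
E[Z_5] = 3/2·E[Z_4] = 243/32

243/32


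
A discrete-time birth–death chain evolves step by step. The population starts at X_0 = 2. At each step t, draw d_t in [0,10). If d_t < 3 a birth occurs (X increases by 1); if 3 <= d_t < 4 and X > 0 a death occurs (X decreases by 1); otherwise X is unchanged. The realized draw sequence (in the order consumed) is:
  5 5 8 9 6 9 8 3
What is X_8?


t=0: X=2, d=5 → hold, X_1=2
t=1: X=2, d=5 → hold, X_2=2
t=2: X=2, d=8 → hold, X_3=2
t=3: X=2, d=9 → hold, X_4=2
t=4: X=2, d=6 → hold, X_5=2
t=5: X=2, d=9 → hold, X_6=2
t=6: X=2, d=8 → hold, X_7=2
t=7: X=2, d=3 → death, X_8=1

1


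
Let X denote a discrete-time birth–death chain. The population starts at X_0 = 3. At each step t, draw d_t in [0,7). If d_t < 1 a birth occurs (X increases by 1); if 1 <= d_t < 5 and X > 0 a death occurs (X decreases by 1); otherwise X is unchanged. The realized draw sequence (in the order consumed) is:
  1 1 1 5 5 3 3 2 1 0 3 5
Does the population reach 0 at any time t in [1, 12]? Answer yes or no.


yes

t=0: X=3, d=1 → death, X_1=2
t=1: X=2, d=1 → death, X_2=1
t=2: X=1, d=1 → death, X_3=0
t=3: X=0, d=5 → hold, X_4=0
t=4: X=0, d=5 → hold, X_5=0
t=5: X=0, d=3 → hold, X_6=0
t=6: X=0, d=3 → hold, X_7=0
t=7: X=0, d=2 → hold, X_8=0
t=8: X=0, d=1 → hold, X_9=0
t=9: X=0, d=0 → birth, X_10=1
t=10: X=1, d=3 → death, X_11=0
t=11: X=0, d=5 → hold, X_12=0


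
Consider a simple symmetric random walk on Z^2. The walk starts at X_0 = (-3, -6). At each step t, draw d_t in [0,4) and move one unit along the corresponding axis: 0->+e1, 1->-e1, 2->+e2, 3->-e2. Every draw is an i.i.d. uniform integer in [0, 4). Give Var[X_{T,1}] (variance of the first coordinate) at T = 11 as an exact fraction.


Outcome values over d=0..3: [1, -1, 0, 0]
Σy = 0, Σy² = 2, M = 4
μ = 0/4 = 0,  σ² = 2/4 − (0)² = 1/2
Independent increments: Var[X_11] = 11·σ² = 11·(1/2) = 11/2

11/2


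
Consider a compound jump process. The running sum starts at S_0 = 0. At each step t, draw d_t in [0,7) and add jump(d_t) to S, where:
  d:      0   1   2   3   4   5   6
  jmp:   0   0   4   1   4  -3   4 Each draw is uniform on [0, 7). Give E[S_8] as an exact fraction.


80/7

Outcome values over d=0..6: [0, 0, 4, 1, 4, -3, 4]
Σy = 10, Σy² = 58, M = 7
μ = 10/7 = 10/7,  σ² = 58/7 − (10/7)² = 306/49
E[S_8] = 0 + 8·(10/7) = 80/7


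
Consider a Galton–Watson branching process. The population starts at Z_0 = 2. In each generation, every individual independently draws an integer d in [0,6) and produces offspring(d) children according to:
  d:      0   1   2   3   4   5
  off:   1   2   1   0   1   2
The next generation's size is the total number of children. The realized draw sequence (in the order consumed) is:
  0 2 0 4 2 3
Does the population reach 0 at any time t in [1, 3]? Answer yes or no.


gen 0: Z_0=2, draws=[0, 2], offspring=[1, 1], Z_1=2
gen 1: Z_1=2, draws=[0, 4], offspring=[1, 1], Z_2=2
gen 2: Z_2=2, draws=[2, 3], offspring=[1, 0], Z_3=1

no


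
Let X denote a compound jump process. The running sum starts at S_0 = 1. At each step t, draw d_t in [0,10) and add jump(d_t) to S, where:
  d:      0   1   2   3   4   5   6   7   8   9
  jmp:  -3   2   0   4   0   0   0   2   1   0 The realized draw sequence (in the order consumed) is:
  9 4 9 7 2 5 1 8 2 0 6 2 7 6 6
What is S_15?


5

t=0: S=1, d=9, jump=0, S_1=1
t=1: S=1, d=4, jump=0, S_2=1
t=2: S=1, d=9, jump=0, S_3=1
t=3: S=1, d=7, jump=2, S_4=3
t=4: S=3, d=2, jump=0, S_5=3
t=5: S=3, d=5, jump=0, S_6=3
t=6: S=3, d=1, jump=2, S_7=5
t=7: S=5, d=8, jump=1, S_8=6
t=8: S=6, d=2, jump=0, S_9=6
t=9: S=6, d=0, jump=-3, S_10=3
t=10: S=3, d=6, jump=0, S_11=3
t=11: S=3, d=2, jump=0, S_12=3
t=12: S=3, d=7, jump=2, S_13=5
t=13: S=5, d=6, jump=0, S_14=5
t=14: S=5, d=6, jump=0, S_15=5


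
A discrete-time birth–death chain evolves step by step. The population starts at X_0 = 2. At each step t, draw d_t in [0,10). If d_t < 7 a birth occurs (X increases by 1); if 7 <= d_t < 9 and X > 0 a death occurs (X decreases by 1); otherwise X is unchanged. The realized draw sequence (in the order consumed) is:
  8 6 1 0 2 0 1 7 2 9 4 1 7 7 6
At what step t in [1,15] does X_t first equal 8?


t=0: X=2, d=8 → death, X_1=1
t=1: X=1, d=6 → birth, X_2=2
t=2: X=2, d=1 → birth, X_3=3
t=3: X=3, d=0 → birth, X_4=4
t=4: X=4, d=2 → birth, X_5=5
t=5: X=5, d=0 → birth, X_6=6
t=6: X=6, d=1 → birth, X_7=7
t=7: X=7, d=7 → death, X_8=6
t=8: X=6, d=2 → birth, X_9=7
t=9: X=7, d=9 → hold, X_10=7
t=10: X=7, d=4 → birth, X_11=8
t=11: X=8, d=1 → birth, X_12=9
t=12: X=9, d=7 → death, X_13=8
t=13: X=8, d=7 → death, X_14=7
t=14: X=7, d=6 → birth, X_15=8

11


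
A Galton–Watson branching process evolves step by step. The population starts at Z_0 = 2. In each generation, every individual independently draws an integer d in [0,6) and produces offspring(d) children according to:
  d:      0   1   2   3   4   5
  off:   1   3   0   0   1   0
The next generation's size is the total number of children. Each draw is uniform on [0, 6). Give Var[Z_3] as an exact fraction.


Outcome values over d=0..5: [1, 3, 0, 0, 1, 0]
Σy = 5, Σy² = 11, M = 6
μ = 5/6 = 5/6,  σ² = 11/6 − (5/6)² = 41/36
V_0 = 0, E_0 = 2
V_1 = 41/36·E_0 + (5/6)²·V_0 = 41/18;  E_1 = 5/3
V_2 = 41/36·E_1 + (5/6)²·V_1 = 2255/648;  E_2 = 25/18
V_3 = 41/36·E_2 + (5/6)²·V_2 = 93275/23328;  E_3 = 125/108

93275/23328


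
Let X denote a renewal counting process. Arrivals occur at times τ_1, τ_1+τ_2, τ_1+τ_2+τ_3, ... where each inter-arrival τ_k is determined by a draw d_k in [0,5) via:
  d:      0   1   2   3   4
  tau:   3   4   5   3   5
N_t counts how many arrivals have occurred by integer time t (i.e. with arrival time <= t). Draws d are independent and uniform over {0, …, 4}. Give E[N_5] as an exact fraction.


1

Inter-arrival values over d=0..4: [3, 4, 5, 3, 5]
Each d has probability 1/5, so the pmf of τ is: f(3) = 2/5, f(4) = 1/5, f(5) = 2/5
Renewal equation for m(n) = E[N_n]: condition on τ_1 = k (if k <= n, one arrival plus a fresh copy on the remaining n−k steps): m(n) = F(n) + Σ_{k<=n} f(k)·m(n−k), where F(n) = P(τ <= n) and m(0) = 0
m(1) = F(1) = 0
m(2) = F(2) = 0
m(3) = F(3) = 2/5
m(4) = F(4) = 3/5
m(5) = F(5) = 1
E[N_5] = m(5) = 1


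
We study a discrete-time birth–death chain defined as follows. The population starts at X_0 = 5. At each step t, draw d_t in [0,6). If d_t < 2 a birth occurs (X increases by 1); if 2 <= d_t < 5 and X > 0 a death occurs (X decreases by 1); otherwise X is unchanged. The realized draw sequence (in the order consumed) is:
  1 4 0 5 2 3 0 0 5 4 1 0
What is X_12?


7

t=0: X=5, d=1 → birth, X_1=6
t=1: X=6, d=4 → death, X_2=5
t=2: X=5, d=0 → birth, X_3=6
t=3: X=6, d=5 → hold, X_4=6
t=4: X=6, d=2 → death, X_5=5
t=5: X=5, d=3 → death, X_6=4
t=6: X=4, d=0 → birth, X_7=5
t=7: X=5, d=0 → birth, X_8=6
t=8: X=6, d=5 → hold, X_9=6
t=9: X=6, d=4 → death, X_10=5
t=10: X=5, d=1 → birth, X_11=6
t=11: X=6, d=0 → birth, X_12=7


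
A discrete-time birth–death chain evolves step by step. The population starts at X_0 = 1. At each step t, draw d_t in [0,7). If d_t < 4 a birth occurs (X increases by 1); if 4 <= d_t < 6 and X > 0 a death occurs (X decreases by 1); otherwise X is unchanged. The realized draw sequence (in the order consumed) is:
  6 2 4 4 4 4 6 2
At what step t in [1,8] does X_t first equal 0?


t=0: X=1, d=6 → hold, X_1=1
t=1: X=1, d=2 → birth, X_2=2
t=2: X=2, d=4 → death, X_3=1
t=3: X=1, d=4 → death, X_4=0
t=4: X=0, d=4 → hold, X_5=0
t=5: X=0, d=4 → hold, X_6=0
t=6: X=0, d=6 → hold, X_7=0
t=7: X=0, d=2 → birth, X_8=1

4


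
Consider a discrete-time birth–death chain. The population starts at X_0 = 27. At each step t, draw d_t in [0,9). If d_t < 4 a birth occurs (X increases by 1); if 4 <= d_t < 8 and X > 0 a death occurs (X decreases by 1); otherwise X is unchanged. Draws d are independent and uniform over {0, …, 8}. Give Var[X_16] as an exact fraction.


X can drop by at most 1 per step and X_0 = 27 > T = 16, so X_t >= 27 − t >= 11 > 0 for every t <= 16: the floor at 0 (the 'and X > 0' condition) never binds. Hence X_16 = X_0 + Σ_{t<16} Y_t with i.i.d. increments Y_t = y(d_t) ∈ {+1, −1, 0}.
Outcome values over d=0..8: [1, 1, 1, 1, -1, -1, -1, -1, 0]
Σy = 0, Σy² = 8, M = 9
μ = 0/9 = 0,  σ² = 8/9 − (0)² = 8/9
Independent increments: Var[X_16] = 16·σ² = 16·(8/9) = 128/9

128/9


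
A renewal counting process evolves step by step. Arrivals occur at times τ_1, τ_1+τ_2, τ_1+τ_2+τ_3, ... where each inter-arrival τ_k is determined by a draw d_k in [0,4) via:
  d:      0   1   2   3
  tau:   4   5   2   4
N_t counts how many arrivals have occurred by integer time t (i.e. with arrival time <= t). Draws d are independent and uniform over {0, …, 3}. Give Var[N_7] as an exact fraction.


1143/4096

Inter-arrival values over d=0..3: [4, 5, 2, 4]
Each d has probability 1/4, so the pmf of τ is: f(2) = 1/4, f(4) = 1/2, f(5) = 1/4
Let p_n(j) = P(N_n = j), with p_0 = [1]. Condition on τ_1: p_n(0) = P(τ > n), and for j >= 1, p_n(j) = Σ_{k<=n} f(k)·p_{n−k}(j−1)
p_1 = [1]  (j = 0)
p_2 = [3/4, 1/4]  (j = 0..1)
p_3 = [3/4, 1/4]  (j = 0..1)
p_4 = [1/4, 11/16, 1/16]  (j = 0..2)
p_5 = [0, 15/16, 1/16]  (j = 0..2)
p_6 = [0, 11/16, 19/64, 1/64]  (j = 0..3)
p_7 = [0, 9/16, 27/64, 1/64]  (j = 0..3)
E[N_7] = Σ j·p_7(j) = 93/64;  E[N_7²] = Σ j²·p_7(j) = 153/64
Var[N_7] = 153/64 − (93/64)² = 1143/4096


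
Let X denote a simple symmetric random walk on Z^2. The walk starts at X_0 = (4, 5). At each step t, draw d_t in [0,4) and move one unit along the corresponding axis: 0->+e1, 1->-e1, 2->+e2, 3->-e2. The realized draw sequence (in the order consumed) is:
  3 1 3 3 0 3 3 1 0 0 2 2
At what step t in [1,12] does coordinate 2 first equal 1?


t=0: X=(4, 5), d=3 → -e2, X_1=(4, 4)
t=1: X=(4, 4), d=1 → -e1, X_2=(3, 4)
t=2: X=(3, 4), d=3 → -e2, X_3=(3, 3)
t=3: X=(3, 3), d=3 → -e2, X_4=(3, 2)
t=4: X=(3, 2), d=0 → +e1, X_5=(4, 2)
t=5: X=(4, 2), d=3 → -e2, X_6=(4, 1)
t=6: X=(4, 1), d=3 → -e2, X_7=(4, 0)
t=7: X=(4, 0), d=1 → -e1, X_8=(3, 0)
t=8: X=(3, 0), d=0 → +e1, X_9=(4, 0)
t=9: X=(4, 0), d=0 → +e1, X_10=(5, 0)
t=10: X=(5, 0), d=2 → +e2, X_11=(5, 1)
t=11: X=(5, 1), d=2 → +e2, X_12=(5, 2)

6


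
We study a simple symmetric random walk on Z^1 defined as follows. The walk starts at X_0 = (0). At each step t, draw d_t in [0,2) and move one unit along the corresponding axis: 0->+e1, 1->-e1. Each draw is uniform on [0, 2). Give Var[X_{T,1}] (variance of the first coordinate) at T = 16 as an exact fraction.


16

Outcome values over d=0..1: [1, -1]
Σy = 0, Σy² = 2, M = 2
μ = 0/2 = 0,  σ² = 2/2 − (0)² = 1
Independent increments: Var[X_16] = 16·σ² = 16·(1) = 16


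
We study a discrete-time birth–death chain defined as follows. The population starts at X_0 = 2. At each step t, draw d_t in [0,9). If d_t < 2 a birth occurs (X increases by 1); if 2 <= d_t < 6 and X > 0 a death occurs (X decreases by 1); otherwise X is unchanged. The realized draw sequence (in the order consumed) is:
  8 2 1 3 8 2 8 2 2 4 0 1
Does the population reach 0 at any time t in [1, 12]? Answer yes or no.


t=0: X=2, d=8 → hold, X_1=2
t=1: X=2, d=2 → death, X_2=1
t=2: X=1, d=1 → birth, X_3=2
t=3: X=2, d=3 → death, X_4=1
t=4: X=1, d=8 → hold, X_5=1
t=5: X=1, d=2 → death, X_6=0
t=6: X=0, d=8 → hold, X_7=0
t=7: X=0, d=2 → hold, X_8=0
t=8: X=0, d=2 → hold, X_9=0
t=9: X=0, d=4 → hold, X_10=0
t=10: X=0, d=0 → birth, X_11=1
t=11: X=1, d=1 → birth, X_12=2

yes


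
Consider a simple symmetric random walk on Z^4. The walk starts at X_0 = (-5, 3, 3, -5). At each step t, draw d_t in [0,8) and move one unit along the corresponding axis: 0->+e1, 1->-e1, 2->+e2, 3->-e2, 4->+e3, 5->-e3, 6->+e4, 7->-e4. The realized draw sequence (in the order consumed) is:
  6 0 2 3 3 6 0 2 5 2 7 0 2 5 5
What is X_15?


t=0: X=(-5, 3, 3, -5), d=6 → +e4, X_1=(-5, 3, 3, -4)
t=1: X=(-5, 3, 3, -4), d=0 → +e1, X_2=(-4, 3, 3, -4)
t=2: X=(-4, 3, 3, -4), d=2 → +e2, X_3=(-4, 4, 3, -4)
t=3: X=(-4, 4, 3, -4), d=3 → -e2, X_4=(-4, 3, 3, -4)
t=4: X=(-4, 3, 3, -4), d=3 → -e2, X_5=(-4, 2, 3, -4)
t=5: X=(-4, 2, 3, -4), d=6 → +e4, X_6=(-4, 2, 3, -3)
t=6: X=(-4, 2, 3, -3), d=0 → +e1, X_7=(-3, 2, 3, -3)
t=7: X=(-3, 2, 3, -3), d=2 → +e2, X_8=(-3, 3, 3, -3)
t=8: X=(-3, 3, 3, -3), d=5 → -e3, X_9=(-3, 3, 2, -3)
t=9: X=(-3, 3, 2, -3), d=2 → +e2, X_10=(-3, 4, 2, -3)
t=10: X=(-3, 4, 2, -3), d=7 → -e4, X_11=(-3, 4, 2, -4)
t=11: X=(-3, 4, 2, -4), d=0 → +e1, X_12=(-2, 4, 2, -4)
t=12: X=(-2, 4, 2, -4), d=2 → +e2, X_13=(-2, 5, 2, -4)
t=13: X=(-2, 5, 2, -4), d=5 → -e3, X_14=(-2, 5, 1, -4)
t=14: X=(-2, 5, 1, -4), d=5 → -e3, X_15=(-2, 5, 0, -4)

(-2, 5, 0, -4)


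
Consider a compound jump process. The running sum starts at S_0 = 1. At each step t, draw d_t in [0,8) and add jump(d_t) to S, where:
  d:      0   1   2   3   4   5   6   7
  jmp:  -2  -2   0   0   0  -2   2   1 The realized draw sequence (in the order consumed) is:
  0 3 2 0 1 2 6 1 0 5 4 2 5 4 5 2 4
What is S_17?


-13

t=0: S=1, d=0, jump=-2, S_1=-1
t=1: S=-1, d=3, jump=0, S_2=-1
t=2: S=-1, d=2, jump=0, S_3=-1
t=3: S=-1, d=0, jump=-2, S_4=-3
t=4: S=-3, d=1, jump=-2, S_5=-5
t=5: S=-5, d=2, jump=0, S_6=-5
t=6: S=-5, d=6, jump=2, S_7=-3
t=7: S=-3, d=1, jump=-2, S_8=-5
t=8: S=-5, d=0, jump=-2, S_9=-7
t=9: S=-7, d=5, jump=-2, S_10=-9
t=10: S=-9, d=4, jump=0, S_11=-9
t=11: S=-9, d=2, jump=0, S_12=-9
t=12: S=-9, d=5, jump=-2, S_13=-11
t=13: S=-11, d=4, jump=0, S_14=-11
t=14: S=-11, d=5, jump=-2, S_15=-13
t=15: S=-13, d=2, jump=0, S_16=-13
t=16: S=-13, d=4, jump=0, S_17=-13


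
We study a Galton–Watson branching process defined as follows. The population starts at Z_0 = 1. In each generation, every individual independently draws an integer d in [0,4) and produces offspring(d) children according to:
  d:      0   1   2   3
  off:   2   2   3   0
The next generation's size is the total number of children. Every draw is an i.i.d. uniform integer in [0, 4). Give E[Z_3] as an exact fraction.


343/64

Outcome values over d=0..3: [2, 2, 3, 0]
Σy = 7, Σy² = 17, M = 4
μ = 7/4 = 7/4,  σ² = 17/4 − (7/4)² = 19/16
E[Z_0] = 1
E[Z_1] = 7/4·E[Z_0] = 7/4
E[Z_2] = 7/4·E[Z_1] = 49/16
E[Z_3] = 7/4·E[Z_2] = 343/64


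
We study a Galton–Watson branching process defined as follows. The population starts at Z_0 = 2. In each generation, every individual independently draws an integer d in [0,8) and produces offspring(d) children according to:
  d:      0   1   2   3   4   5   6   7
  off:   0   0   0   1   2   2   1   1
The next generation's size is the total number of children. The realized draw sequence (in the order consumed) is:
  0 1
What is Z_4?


gen 0: Z_0=2, draws=[0, 1], offspring=[0, 0], Z_1=0
gen 1: Z_1=0, draws=[], offspring=[], Z_2=0
gen 2: Z_2=0, draws=[], offspring=[], Z_3=0
gen 3: Z_3=0, draws=[], offspring=[], Z_4=0

0


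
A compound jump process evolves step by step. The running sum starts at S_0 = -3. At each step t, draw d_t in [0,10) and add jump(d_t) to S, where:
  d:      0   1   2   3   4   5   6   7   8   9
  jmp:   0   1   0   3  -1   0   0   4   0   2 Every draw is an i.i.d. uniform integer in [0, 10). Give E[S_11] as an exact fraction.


Outcome values over d=0..9: [0, 1, 0, 3, -1, 0, 0, 4, 0, 2]
Σy = 9, Σy² = 31, M = 10
μ = 9/10 = 9/10,  σ² = 31/10 − (9/10)² = 229/100
E[S_11] = -3 + 11·(9/10) = 69/10

69/10


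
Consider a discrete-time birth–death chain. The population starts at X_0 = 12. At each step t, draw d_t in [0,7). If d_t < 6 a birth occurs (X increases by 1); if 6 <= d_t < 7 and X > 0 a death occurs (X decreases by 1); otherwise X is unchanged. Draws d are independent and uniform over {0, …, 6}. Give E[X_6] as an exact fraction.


114/7

X can drop by at most 1 per step and X_0 = 12 > T = 6, so X_t >= 12 − t >= 6 > 0 for every t <= 6: the floor at 0 (the 'and X > 0' condition) never binds. Hence X_6 = X_0 + Σ_{t<6} Y_t with i.i.d. increments Y_t = y(d_t) ∈ {+1, −1, 0}.
Outcome values over d=0..6: [1, 1, 1, 1, 1, 1, -1]
Σy = 5, Σy² = 7, M = 7
μ = 5/7 = 5/7,  σ² = 7/7 − (5/7)² = 24/49
E[X_6] = 12 + 6·(5/7) = 114/7


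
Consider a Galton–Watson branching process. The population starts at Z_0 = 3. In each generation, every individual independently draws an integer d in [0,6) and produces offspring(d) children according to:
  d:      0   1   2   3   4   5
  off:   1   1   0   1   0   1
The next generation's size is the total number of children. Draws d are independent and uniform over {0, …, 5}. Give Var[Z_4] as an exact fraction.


Outcome values over d=0..5: [1, 1, 0, 1, 0, 1]
Σy = 4, Σy² = 4, M = 6
μ = 4/6 = 2/3,  σ² = 4/6 − (2/3)² = 2/9
V_0 = 0, E_0 = 3
V_1 = 2/9·E_0 + (2/3)²·V_0 = 2/3;  E_1 = 2
V_2 = 2/9·E_1 + (2/3)²·V_1 = 20/27;  E_2 = 4/3
V_3 = 2/9·E_2 + (2/3)²·V_2 = 152/243;  E_3 = 8/9
V_4 = 2/9·E_3 + (2/3)²·V_3 = 1040/2187;  E_4 = 16/27

1040/2187


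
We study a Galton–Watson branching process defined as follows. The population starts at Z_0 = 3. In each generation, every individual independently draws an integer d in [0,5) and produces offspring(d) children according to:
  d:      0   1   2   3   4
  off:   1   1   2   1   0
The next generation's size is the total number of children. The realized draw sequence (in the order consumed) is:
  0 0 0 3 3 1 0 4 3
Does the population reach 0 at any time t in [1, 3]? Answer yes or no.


no

gen 0: Z_0=3, draws=[0, 0, 0], offspring=[1, 1, 1], Z_1=3
gen 1: Z_1=3, draws=[3, 3, 1], offspring=[1, 1, 1], Z_2=3
gen 2: Z_2=3, draws=[0, 4, 3], offspring=[1, 0, 1], Z_3=2


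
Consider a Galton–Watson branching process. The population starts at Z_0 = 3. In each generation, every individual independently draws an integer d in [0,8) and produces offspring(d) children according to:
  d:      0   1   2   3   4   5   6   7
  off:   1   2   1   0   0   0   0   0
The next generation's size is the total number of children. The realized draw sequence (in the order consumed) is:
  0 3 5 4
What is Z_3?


gen 0: Z_0=3, draws=[0, 3, 5], offspring=[1, 0, 0], Z_1=1
gen 1: Z_1=1, draws=[4], offspring=[0], Z_2=0
gen 2: Z_2=0, draws=[], offspring=[], Z_3=0

0


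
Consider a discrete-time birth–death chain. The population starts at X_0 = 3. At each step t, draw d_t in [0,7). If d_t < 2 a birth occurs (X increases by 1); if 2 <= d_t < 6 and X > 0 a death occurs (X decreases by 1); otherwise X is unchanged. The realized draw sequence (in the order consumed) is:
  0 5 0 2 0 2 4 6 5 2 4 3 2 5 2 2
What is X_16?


0

t=0: X=3, d=0 → birth, X_1=4
t=1: X=4, d=5 → death, X_2=3
t=2: X=3, d=0 → birth, X_3=4
t=3: X=4, d=2 → death, X_4=3
t=4: X=3, d=0 → birth, X_5=4
t=5: X=4, d=2 → death, X_6=3
t=6: X=3, d=4 → death, X_7=2
t=7: X=2, d=6 → hold, X_8=2
t=8: X=2, d=5 → death, X_9=1
t=9: X=1, d=2 → death, X_10=0
t=10: X=0, d=4 → hold, X_11=0
t=11: X=0, d=3 → hold, X_12=0
t=12: X=0, d=2 → hold, X_13=0
t=13: X=0, d=5 → hold, X_14=0
t=14: X=0, d=2 → hold, X_15=0
t=15: X=0, d=2 → hold, X_16=0


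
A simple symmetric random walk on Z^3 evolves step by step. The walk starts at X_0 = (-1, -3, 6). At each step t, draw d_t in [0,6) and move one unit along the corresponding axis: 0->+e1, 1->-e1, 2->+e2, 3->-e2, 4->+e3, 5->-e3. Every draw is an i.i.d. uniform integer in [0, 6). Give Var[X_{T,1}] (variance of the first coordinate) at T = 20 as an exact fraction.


Outcome values over d=0..5: [1, -1, 0, 0, 0, 0]
Σy = 0, Σy² = 2, M = 6
μ = 0/6 = 0,  σ² = 2/6 − (0)² = 1/3
Independent increments: Var[X_20] = 20·σ² = 20·(1/3) = 20/3

20/3


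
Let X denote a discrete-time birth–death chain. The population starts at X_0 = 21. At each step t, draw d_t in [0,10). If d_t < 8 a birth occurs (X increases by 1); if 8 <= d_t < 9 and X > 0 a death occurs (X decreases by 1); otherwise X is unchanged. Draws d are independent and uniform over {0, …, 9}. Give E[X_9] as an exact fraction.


273/10

X can drop by at most 1 per step and X_0 = 21 > T = 9, so X_t >= 21 − t >= 12 > 0 for every t <= 9: the floor at 0 (the 'and X > 0' condition) never binds. Hence X_9 = X_0 + Σ_{t<9} Y_t with i.i.d. increments Y_t = y(d_t) ∈ {+1, −1, 0}.
Outcome values over d=0..9: [1, 1, 1, 1, 1, 1, 1, 1, -1, 0]
Σy = 7, Σy² = 9, M = 10
μ = 7/10 = 7/10,  σ² = 9/10 − (7/10)² = 41/100
E[X_9] = 21 + 9·(7/10) = 273/10


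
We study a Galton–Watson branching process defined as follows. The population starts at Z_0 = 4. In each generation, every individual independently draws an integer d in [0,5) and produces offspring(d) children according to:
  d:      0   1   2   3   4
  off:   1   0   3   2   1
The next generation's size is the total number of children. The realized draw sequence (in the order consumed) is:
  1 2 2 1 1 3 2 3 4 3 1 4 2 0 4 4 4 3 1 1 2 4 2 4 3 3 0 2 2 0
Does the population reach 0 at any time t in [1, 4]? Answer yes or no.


no

gen 0: Z_0=4, draws=[1, 2, 2, 1], offspring=[0, 3, 3, 0], Z_1=6
gen 1: Z_1=6, draws=[1, 3, 2, 3, 4, 3], offspring=[0, 2, 3, 2, 1, 2], Z_2=10
gen 2: Z_2=10, draws=[1, 4, 2, 0, 4, 4, 4, 3, 1, 1], offspring=[0, 1, 3, 1, 1, 1, 1, 2, 0, 0], Z_3=10
gen 3: Z_3=10, draws=[2, 4, 2, 4, 3, 3, 0, 2, 2, 0], offspring=[3, 1, 3, 1, 2, 2, 1, 3, 3, 1], Z_4=20


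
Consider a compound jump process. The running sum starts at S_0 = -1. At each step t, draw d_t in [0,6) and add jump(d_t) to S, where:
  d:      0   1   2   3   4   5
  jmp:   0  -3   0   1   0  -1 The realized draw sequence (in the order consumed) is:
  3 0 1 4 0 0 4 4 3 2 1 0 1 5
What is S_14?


t=0: S=-1, d=3, jump=1, S_1=0
t=1: S=0, d=0, jump=0, S_2=0
t=2: S=0, d=1, jump=-3, S_3=-3
t=3: S=-3, d=4, jump=0, S_4=-3
t=4: S=-3, d=0, jump=0, S_5=-3
t=5: S=-3, d=0, jump=0, S_6=-3
t=6: S=-3, d=4, jump=0, S_7=-3
t=7: S=-3, d=4, jump=0, S_8=-3
t=8: S=-3, d=3, jump=1, S_9=-2
t=9: S=-2, d=2, jump=0, S_10=-2
t=10: S=-2, d=1, jump=-3, S_11=-5
t=11: S=-5, d=0, jump=0, S_12=-5
t=12: S=-5, d=1, jump=-3, S_13=-8
t=13: S=-8, d=5, jump=-1, S_14=-9

-9


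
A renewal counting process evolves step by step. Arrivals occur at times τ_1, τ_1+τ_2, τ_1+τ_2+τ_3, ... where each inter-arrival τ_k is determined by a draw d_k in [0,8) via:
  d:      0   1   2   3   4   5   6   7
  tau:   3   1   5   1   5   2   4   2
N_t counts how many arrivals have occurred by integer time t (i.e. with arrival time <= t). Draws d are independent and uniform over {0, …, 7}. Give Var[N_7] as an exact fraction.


235669607/268435456

Inter-arrival values over d=0..7: [3, 1, 5, 1, 5, 2, 4, 2]
Each d has probability 1/8, so the pmf of τ is: f(1) = 1/4, f(2) = 1/4, f(3) = 1/8, f(4) = 1/8, f(5) = 1/4
Let p_n(j) = P(N_n = j), with p_0 = [1]. Condition on τ_1: p_n(0) = P(τ > n), and for j >= 1, p_n(j) = Σ_{k<=n} f(k)·p_{n−k}(j−1)
p_1 = [3/4, 1/4]  (j = 0..1)
p_2 = [1/2, 7/16, 1/16]  (j = 0..2)
p_3 = [3/8, 7/16, 11/64, 1/64]  (j = 0..3)
p_4 = [1/4, 7/16, 1/4, 15/256, 1/256]  (j = 0..4)
p_5 = [0, 9/16, 39/128, 29/256, 19/1024, 1/1024]  (j = 0..5)
p_6 = [0, 23/64, 27/64, 43/256, 23/512, 23/4096, 1/4096]  (j = 0..6)
p_7 = [0, 13/64, 115/256, 1/4, 163/2048, 67/4096, 27/16384, 1/16384]  (j = 0..7)
E[N_7] = Σ j·p_7(j) = 37061/16384;  E[N_7²] = Σ j²·p_7(j) = 98217/16384
Var[N_7] = 98217/16384 − (37061/16384)² = 235669607/268435456


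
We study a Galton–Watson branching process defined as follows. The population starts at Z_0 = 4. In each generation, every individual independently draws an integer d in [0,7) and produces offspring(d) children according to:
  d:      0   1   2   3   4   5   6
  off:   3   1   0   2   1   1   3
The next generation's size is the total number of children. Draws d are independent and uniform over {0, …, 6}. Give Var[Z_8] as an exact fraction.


Outcome values over d=0..6: [3, 1, 0, 2, 1, 1, 3]
Σy = 11, Σy² = 25, M = 7
μ = 11/7 = 11/7,  σ² = 25/7 − (11/7)² = 54/49
V_0 = 0, E_0 = 4
V_1 = 54/49·E_0 + (11/7)²·V_0 = 216/49;  E_1 = 44/7
V_2 = 54/49·E_1 + (11/7)²·V_1 = 42768/2401;  E_2 = 484/49
V_3 = 54/49·E_2 + (11/7)²·V_2 = 6455592/117649;  E_3 = 5324/343
V_4 = 54/49·E_3 + (11/7)²·V_3 = 879737760/5764801;  E_4 = 58564/2401
V_5 = 54/49·E_4 + (11/7)²·V_4 = 114041325816/282475249;  E_5 = 644204/16807
V_6 = 54/49·E_5 + (11/7)²·V_5 = 14383665801648/13841287201;  E_6 = 7086244/117649
V_7 = 54/49·E_6 + (11/7)²·V_6 = 1785442796098632/678223072849;  E_7 = 77948684/823543
V_8 = 54/49·E_7 + (11/7)²·V_7 = 219505059353574720/33232930569601;  E_8 = 857435524/5764801

219505059353574720/33232930569601


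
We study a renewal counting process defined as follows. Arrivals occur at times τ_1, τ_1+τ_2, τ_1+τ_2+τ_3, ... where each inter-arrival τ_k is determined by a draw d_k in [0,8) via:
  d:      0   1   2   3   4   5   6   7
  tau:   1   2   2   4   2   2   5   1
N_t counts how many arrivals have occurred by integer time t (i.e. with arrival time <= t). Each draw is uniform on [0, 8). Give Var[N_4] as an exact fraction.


Inter-arrival values over d=0..7: [1, 2, 2, 4, 2, 2, 5, 1]
Each d has probability 1/8, so the pmf of τ is: f(1) = 1/4, f(2) = 1/2, f(4) = 1/8, f(5) = 1/8
Let p_n(j) = P(N_n = j), with p_0 = [1]. Condition on τ_1: p_n(0) = P(τ > n), and for j >= 1, p_n(j) = Σ_{k<=n} f(k)·p_{n−k}(j−1)
p_1 = [3/4, 1/4]  (j = 0..1)
p_2 = [1/4, 11/16, 1/16]  (j = 0..2)
p_3 = [1/4, 7/16, 19/64, 1/64]  (j = 0..3)
p_4 = [1/8, 5/16, 29/64, 27/256, 1/256]  (j = 0..4)
E[N_4] = Σ j·p_4(j) = 397/256;  E[N_4²] = Σ j²·p_4(j) = 803/256
Var[N_4] = 803/256 − (397/256)² = 47959/65536

47959/65536


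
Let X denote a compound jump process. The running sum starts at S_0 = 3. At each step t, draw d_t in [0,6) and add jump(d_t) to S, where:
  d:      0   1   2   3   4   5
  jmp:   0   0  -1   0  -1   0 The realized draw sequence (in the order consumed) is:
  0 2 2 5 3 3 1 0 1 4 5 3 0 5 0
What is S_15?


t=0: S=3, d=0, jump=0, S_1=3
t=1: S=3, d=2, jump=-1, S_2=2
t=2: S=2, d=2, jump=-1, S_3=1
t=3: S=1, d=5, jump=0, S_4=1
t=4: S=1, d=3, jump=0, S_5=1
t=5: S=1, d=3, jump=0, S_6=1
t=6: S=1, d=1, jump=0, S_7=1
t=7: S=1, d=0, jump=0, S_8=1
t=8: S=1, d=1, jump=0, S_9=1
t=9: S=1, d=4, jump=-1, S_10=0
t=10: S=0, d=5, jump=0, S_11=0
t=11: S=0, d=3, jump=0, S_12=0
t=12: S=0, d=0, jump=0, S_13=0
t=13: S=0, d=5, jump=0, S_14=0
t=14: S=0, d=0, jump=0, S_15=0

0


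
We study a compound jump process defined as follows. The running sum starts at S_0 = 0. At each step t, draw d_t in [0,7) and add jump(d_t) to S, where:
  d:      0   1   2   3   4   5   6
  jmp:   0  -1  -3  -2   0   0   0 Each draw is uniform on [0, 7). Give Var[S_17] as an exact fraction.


Outcome values over d=0..6: [0, -1, -3, -2, 0, 0, 0]
Σy = -6, Σy² = 14, M = 7
μ = -6/7 = -6/7,  σ² = 14/7 − (-6/7)² = 62/49
Independent increments: Var[S_17] = 17·σ² = 17·(62/49) = 1054/49

1054/49


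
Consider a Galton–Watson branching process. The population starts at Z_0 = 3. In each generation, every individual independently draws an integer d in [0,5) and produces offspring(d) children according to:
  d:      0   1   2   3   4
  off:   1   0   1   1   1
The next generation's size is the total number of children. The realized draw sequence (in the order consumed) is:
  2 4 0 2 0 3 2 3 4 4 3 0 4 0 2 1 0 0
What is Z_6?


gen 0: Z_0=3, draws=[2, 4, 0], offspring=[1, 1, 1], Z_1=3
gen 1: Z_1=3, draws=[2, 0, 3], offspring=[1, 1, 1], Z_2=3
gen 2: Z_2=3, draws=[2, 3, 4], offspring=[1, 1, 1], Z_3=3
gen 3: Z_3=3, draws=[4, 3, 0], offspring=[1, 1, 1], Z_4=3
gen 4: Z_4=3, draws=[4, 0, 2], offspring=[1, 1, 1], Z_5=3
gen 5: Z_5=3, draws=[1, 0, 0], offspring=[0, 1, 1], Z_6=2

2


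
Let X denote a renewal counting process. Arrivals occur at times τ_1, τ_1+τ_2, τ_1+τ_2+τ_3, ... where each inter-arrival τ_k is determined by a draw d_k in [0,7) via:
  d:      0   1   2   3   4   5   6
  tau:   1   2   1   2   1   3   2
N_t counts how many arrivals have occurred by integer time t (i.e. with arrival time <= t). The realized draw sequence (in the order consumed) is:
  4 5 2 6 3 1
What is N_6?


draw d_1=4: τ_1=1, arrival time A_1=1
draw d_2=5: τ_2=3, arrival time A_2=4
draw d_3=2: τ_3=1, arrival time A_3=5
draw d_4=6: τ_4=2, arrival time A_4=7
draw d_5=3: τ_5=2, arrival time A_5=9
draw d_6=1: τ_6=2, arrival time A_6=11
N_t over t=0..6: 0:0 1:1 2:1 3:1 4:2 5:3 6:3

3


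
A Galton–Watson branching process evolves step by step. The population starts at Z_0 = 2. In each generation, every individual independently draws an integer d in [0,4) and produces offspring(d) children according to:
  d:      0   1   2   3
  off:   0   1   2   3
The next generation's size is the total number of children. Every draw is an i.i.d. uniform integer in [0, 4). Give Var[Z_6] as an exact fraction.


Outcome values over d=0..3: [0, 1, 2, 3]
Σy = 6, Σy² = 14, M = 4
μ = 6/4 = 3/2,  σ² = 14/4 − (3/2)² = 5/4
V_0 = 0, E_0 = 2
V_1 = 5/4·E_0 + (3/2)²·V_0 = 5/2;  E_1 = 3
V_2 = 5/4·E_1 + (3/2)²·V_1 = 75/8;  E_2 = 9/2
V_3 = 5/4·E_2 + (3/2)²·V_2 = 855/32;  E_3 = 27/4
V_4 = 5/4·E_3 + (3/2)²·V_3 = 8775/128;  E_4 = 81/8
V_5 = 5/4·E_4 + (3/2)²·V_4 = 85455/512;  E_5 = 243/16
V_6 = 5/4·E_5 + (3/2)²·V_5 = 807975/2048;  E_6 = 729/32

807975/2048


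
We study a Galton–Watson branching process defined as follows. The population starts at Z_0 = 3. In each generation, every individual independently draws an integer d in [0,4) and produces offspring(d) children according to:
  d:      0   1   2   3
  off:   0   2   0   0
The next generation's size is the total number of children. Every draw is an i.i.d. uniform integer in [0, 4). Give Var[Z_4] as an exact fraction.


135/256

Outcome values over d=0..3: [0, 2, 0, 0]
Σy = 2, Σy² = 4, M = 4
μ = 2/4 = 1/2,  σ² = 4/4 − (1/2)² = 3/4
V_0 = 0, E_0 = 3
V_1 = 3/4·E_0 + (1/2)²·V_0 = 9/4;  E_1 = 3/2
V_2 = 3/4·E_1 + (1/2)²·V_1 = 27/16;  E_2 = 3/4
V_3 = 3/4·E_2 + (1/2)²·V_2 = 63/64;  E_3 = 3/8
V_4 = 3/4·E_3 + (1/2)²·V_3 = 135/256;  E_4 = 3/16


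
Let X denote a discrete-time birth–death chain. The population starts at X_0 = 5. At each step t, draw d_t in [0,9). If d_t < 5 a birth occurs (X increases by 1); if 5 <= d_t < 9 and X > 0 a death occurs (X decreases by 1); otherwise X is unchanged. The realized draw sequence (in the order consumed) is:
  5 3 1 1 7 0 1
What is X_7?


t=0: X=5, d=5 → death, X_1=4
t=1: X=4, d=3 → birth, X_2=5
t=2: X=5, d=1 → birth, X_3=6
t=3: X=6, d=1 → birth, X_4=7
t=4: X=7, d=7 → death, X_5=6
t=5: X=6, d=0 → birth, X_6=7
t=6: X=7, d=1 → birth, X_7=8

8


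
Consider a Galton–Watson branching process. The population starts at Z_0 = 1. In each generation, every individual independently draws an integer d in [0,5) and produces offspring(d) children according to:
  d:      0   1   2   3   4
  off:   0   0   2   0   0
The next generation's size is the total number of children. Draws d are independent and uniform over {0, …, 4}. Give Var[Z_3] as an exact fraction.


2496/15625

Outcome values over d=0..4: [0, 0, 2, 0, 0]
Σy = 2, Σy² = 4, M = 5
μ = 2/5 = 2/5,  σ² = 4/5 − (2/5)² = 16/25
V_0 = 0, E_0 = 1
V_1 = 16/25·E_0 + (2/5)²·V_0 = 16/25;  E_1 = 2/5
V_2 = 16/25·E_1 + (2/5)²·V_1 = 224/625;  E_2 = 4/25
V_3 = 16/25·E_2 + (2/5)²·V_2 = 2496/15625;  E_3 = 8/125


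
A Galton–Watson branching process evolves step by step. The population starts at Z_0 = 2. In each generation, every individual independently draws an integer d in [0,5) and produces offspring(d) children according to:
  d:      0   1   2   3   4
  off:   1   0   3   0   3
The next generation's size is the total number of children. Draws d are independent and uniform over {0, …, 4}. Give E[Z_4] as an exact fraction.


Outcome values over d=0..4: [1, 0, 3, 0, 3]
Σy = 7, Σy² = 19, M = 5
μ = 7/5 = 7/5,  σ² = 19/5 − (7/5)² = 46/25
E[Z_0] = 2
E[Z_1] = 7/5·E[Z_0] = 14/5
E[Z_2] = 7/5·E[Z_1] = 98/25
E[Z_3] = 7/5·E[Z_2] = 686/125
E[Z_4] = 7/5·E[Z_3] = 4802/625

4802/625


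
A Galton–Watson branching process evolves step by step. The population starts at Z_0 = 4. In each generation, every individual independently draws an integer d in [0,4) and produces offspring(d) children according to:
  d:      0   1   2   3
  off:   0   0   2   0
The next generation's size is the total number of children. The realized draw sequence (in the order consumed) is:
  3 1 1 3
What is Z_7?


0

gen 0: Z_0=4, draws=[3, 1, 1, 3], offspring=[0, 0, 0, 0], Z_1=0
gen 1: Z_1=0, draws=[], offspring=[], Z_2=0
gen 2: Z_2=0, draws=[], offspring=[], Z_3=0
gen 3: Z_3=0, draws=[], offspring=[], Z_4=0
gen 4: Z_4=0, draws=[], offspring=[], Z_5=0
gen 5: Z_5=0, draws=[], offspring=[], Z_6=0
gen 6: Z_6=0, draws=[], offspring=[], Z_7=0


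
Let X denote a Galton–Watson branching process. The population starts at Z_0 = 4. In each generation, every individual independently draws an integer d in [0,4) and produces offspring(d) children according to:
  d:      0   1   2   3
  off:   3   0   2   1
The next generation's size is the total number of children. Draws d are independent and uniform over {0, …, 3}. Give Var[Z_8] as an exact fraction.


68945175/16384

Outcome values over d=0..3: [3, 0, 2, 1]
Σy = 6, Σy² = 14, M = 4
μ = 6/4 = 3/2,  σ² = 14/4 − (3/2)² = 5/4
V_0 = 0, E_0 = 4
V_1 = 5/4·E_0 + (3/2)²·V_0 = 5;  E_1 = 6
V_2 = 5/4·E_1 + (3/2)²·V_1 = 75/4;  E_2 = 9
V_3 = 5/4·E_2 + (3/2)²·V_2 = 855/16;  E_3 = 27/2
V_4 = 5/4·E_3 + (3/2)²·V_3 = 8775/64;  E_4 = 81/4
V_5 = 5/4·E_4 + (3/2)²·V_4 = 85455/256;  E_5 = 243/8
V_6 = 5/4·E_5 + (3/2)²·V_5 = 807975/1024;  E_6 = 729/16
V_7 = 5/4·E_6 + (3/2)²·V_6 = 7505055/4096;  E_7 = 2187/32
V_8 = 5/4·E_7 + (3/2)²·V_7 = 68945175/16384;  E_8 = 6561/64


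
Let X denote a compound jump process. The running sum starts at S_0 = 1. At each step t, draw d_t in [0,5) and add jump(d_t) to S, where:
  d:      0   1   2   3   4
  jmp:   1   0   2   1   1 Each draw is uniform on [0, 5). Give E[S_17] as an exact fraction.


18

Outcome values over d=0..4: [1, 0, 2, 1, 1]
Σy = 5, Σy² = 7, M = 5
μ = 5/5 = 1,  σ² = 7/5 − (1)² = 2/5
E[S_17] = 1 + 17·(1) = 18


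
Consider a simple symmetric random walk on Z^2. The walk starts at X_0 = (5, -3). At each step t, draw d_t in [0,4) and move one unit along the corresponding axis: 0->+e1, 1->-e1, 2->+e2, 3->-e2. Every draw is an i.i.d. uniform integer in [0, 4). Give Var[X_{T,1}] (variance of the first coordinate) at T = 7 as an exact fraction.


7/2

Outcome values over d=0..3: [1, -1, 0, 0]
Σy = 0, Σy² = 2, M = 4
μ = 0/4 = 0,  σ² = 2/4 − (0)² = 1/2
Independent increments: Var[X_7] = 7·σ² = 7·(1/2) = 7/2


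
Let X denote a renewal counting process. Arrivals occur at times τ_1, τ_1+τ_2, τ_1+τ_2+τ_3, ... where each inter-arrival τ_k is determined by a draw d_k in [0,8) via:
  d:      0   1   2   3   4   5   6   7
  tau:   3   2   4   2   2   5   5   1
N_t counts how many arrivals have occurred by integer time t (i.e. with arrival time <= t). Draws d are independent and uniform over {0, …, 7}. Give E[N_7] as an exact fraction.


Inter-arrival values over d=0..7: [3, 2, 4, 2, 2, 5, 5, 1]
Each d has probability 1/8, so the pmf of τ is: f(1) = 1/8, f(2) = 3/8, f(3) = 1/8, f(4) = 1/8, f(5) = 1/4
Renewal equation for m(n) = E[N_n]: condition on τ_1 = k (if k <= n, one arrival plus a fresh copy on the remaining n−k steps): m(n) = F(n) + Σ_{k<=n} f(k)·m(n−k), where F(n) = P(τ <= n) and m(0) = 0
m(1) = F(1) = 1/8
m(2) = F(2) + f(1)·m(1) = 1/2 + 1/8·1/8 = 33/64
m(3) = F(3) + f(1)·m(2) + f(2)·m(1) = 5/8 + 1/8·33/64 + 3/8·1/8 = 377/512
m(4) = F(4) + f(1)·m(3) + f(2)·m(2) + f(3)·m(1) = 3/4 + 1/8·377/512 + 3/8·33/64 + 1/8·1/8 = 4305/4096
m(5) = F(5) + f(1)·m(4) + f(2)·m(3) + f(3)·m(2) + f(4)·m(1) = 1 + 1/8·4305/4096 + 3/8·377/512 + 1/8·33/64 + 1/8·1/8 = 48745/32768
m(6) = F(6) + f(1)·m(5) + f(2)·m(4) + f(3)·m(3) + f(4)·m(2) + f(5)·m(1) = 1 + 1/8·48745/32768 + 3/8·4305/4096 + 1/8·377/512 + 1/8·33/64 + 1/4·1/8 = 463425/262144
m(7) = F(7) + f(1)·m(6) + f(2)·m(5) + f(3)·m(4) + f(4)·m(3) + f(5)·m(2) = 1 + 1/8·463425/262144 + 3/8·48745/32768 + 1/8·4305/4096 + 1/8·377/512 + 1/4·33/64 = 4469337/2097152
E[N_7] = m(7) = 4469337/2097152

4469337/2097152


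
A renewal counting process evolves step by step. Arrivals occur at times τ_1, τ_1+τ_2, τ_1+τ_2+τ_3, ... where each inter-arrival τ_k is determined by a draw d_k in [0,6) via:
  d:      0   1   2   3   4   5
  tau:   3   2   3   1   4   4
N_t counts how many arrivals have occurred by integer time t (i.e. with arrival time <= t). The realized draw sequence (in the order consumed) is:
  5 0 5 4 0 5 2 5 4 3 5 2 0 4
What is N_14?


draw d_1=5: τ_1=4, arrival time A_1=4
draw d_2=0: τ_2=3, arrival time A_2=7
draw d_3=5: τ_3=4, arrival time A_3=11
draw d_4=4: τ_4=4, arrival time A_4=15
draw d_5=0: τ_5=3, arrival time A_5=18
draw d_6=5: τ_6=4, arrival time A_6=22
draw d_7=2: τ_7=3, arrival time A_7=25
draw d_8=5: τ_8=4, arrival time A_8=29
draw d_9=4: τ_9=4, arrival time A_9=33
draw d_10=3: τ_10=1, arrival time A_10=34
draw d_11=5: τ_11=4, arrival time A_11=38
draw d_12=2: τ_12=3, arrival time A_12=41
draw d_13=0: τ_13=3, arrival time A_13=44
draw d_14=4: τ_14=4, arrival time A_14=48
N_t over t=0..14: 0:0 1:0 2:0 3:0 4:1 5:1 6:1 7:2 8:2 9:2 10:2 11:3 12:3 13:3 14:3

3


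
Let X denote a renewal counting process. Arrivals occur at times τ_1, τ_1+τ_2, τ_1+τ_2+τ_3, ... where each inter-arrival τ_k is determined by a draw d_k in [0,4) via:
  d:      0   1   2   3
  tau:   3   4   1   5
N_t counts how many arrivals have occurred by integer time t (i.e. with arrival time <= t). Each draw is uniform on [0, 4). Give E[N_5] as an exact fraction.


Inter-arrival values over d=0..3: [3, 4, 1, 5]
Each d has probability 1/4, so the pmf of τ is: f(1) = 1/4, f(3) = 1/4, f(4) = 1/4, f(5) = 1/4
Renewal equation for m(n) = E[N_n]: condition on τ_1 = k (if k <= n, one arrival plus a fresh copy on the remaining n−k steps): m(n) = F(n) + Σ_{k<=n} f(k)·m(n−k), where F(n) = P(τ <= n) and m(0) = 0
m(1) = F(1) = 1/4
m(2) = F(2) + f(1)·m(1) = 1/4 + 1/4·1/4 = 5/16
m(3) = F(3) + f(1)·m(2) = 1/2 + 1/4·5/16 = 37/64
m(4) = F(4) + f(1)·m(3) + f(3)·m(1) = 3/4 + 1/4·37/64 + 1/4·1/4 = 245/256
m(5) = F(5) + f(1)·m(4) + f(3)·m(2) + f(4)·m(1) = 1 + 1/4·245/256 + 1/4·5/16 + 1/4·1/4 = 1413/1024
E[N_5] = m(5) = 1413/1024

1413/1024


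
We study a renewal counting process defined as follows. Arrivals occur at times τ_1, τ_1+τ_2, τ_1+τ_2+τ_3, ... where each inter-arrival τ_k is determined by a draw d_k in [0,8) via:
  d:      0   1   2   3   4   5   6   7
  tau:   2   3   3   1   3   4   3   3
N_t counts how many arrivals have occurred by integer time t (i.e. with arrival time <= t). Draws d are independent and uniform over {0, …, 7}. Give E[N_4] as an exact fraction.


5025/4096

Inter-arrival values over d=0..7: [2, 3, 3, 1, 3, 4, 3, 3]
Each d has probability 1/8, so the pmf of τ is: f(1) = 1/8, f(2) = 1/8, f(3) = 5/8, f(4) = 1/8
Renewal equation for m(n) = E[N_n]: condition on τ_1 = k (if k <= n, one arrival plus a fresh copy on the remaining n−k steps): m(n) = F(n) + Σ_{k<=n} f(k)·m(n−k), where F(n) = P(τ <= n) and m(0) = 0
m(1) = F(1) = 1/8
m(2) = F(2) + f(1)·m(1) = 1/4 + 1/8·1/8 = 17/64
m(3) = F(3) + f(1)·m(2) + f(2)·m(1) = 7/8 + 1/8·17/64 + 1/8·1/8 = 473/512
m(4) = F(4) + f(1)·m(3) + f(2)·m(2) + f(3)·m(1) = 1 + 1/8·473/512 + 1/8·17/64 + 5/8·1/8 = 5025/4096
E[N_4] = m(4) = 5025/4096
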